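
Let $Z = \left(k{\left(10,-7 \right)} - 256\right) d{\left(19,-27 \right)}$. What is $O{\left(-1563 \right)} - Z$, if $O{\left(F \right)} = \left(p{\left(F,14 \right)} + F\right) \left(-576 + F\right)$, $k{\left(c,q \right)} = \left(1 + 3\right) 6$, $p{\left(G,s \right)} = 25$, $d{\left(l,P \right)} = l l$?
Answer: $3373534$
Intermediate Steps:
$d{\left(l,P \right)} = l^{2}$
$k{\left(c,q \right)} = 24$ ($k{\left(c,q \right)} = 4 \cdot 6 = 24$)
$O{\left(F \right)} = \left(-576 + F\right) \left(25 + F\right)$ ($O{\left(F \right)} = \left(25 + F\right) \left(-576 + F\right) = \left(-576 + F\right) \left(25 + F\right)$)
$Z = -83752$ ($Z = \left(24 - 256\right) 19^{2} = \left(-232\right) 361 = -83752$)
$O{\left(-1563 \right)} - Z = \left(-14400 + \left(-1563\right)^{2} - -861213\right) - -83752 = \left(-14400 + 2442969 + 861213\right) + 83752 = 3289782 + 83752 = 3373534$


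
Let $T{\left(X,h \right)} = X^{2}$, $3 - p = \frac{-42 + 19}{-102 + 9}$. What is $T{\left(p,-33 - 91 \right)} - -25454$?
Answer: $\frac{220217182}{8649} \approx 25462.0$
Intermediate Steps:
$p = \frac{256}{93}$ ($p = 3 - \frac{-42 + 19}{-102 + 9} = 3 - - \frac{23}{-93} = 3 - \left(-23\right) \left(- \frac{1}{93}\right) = 3 - \frac{23}{93} = \frac{256}{93} \approx 2.7527$)
$T{\left(p,-33 - 91 \right)} - -25454 = \left(\frac{256}{93}\right)^{2} - -25454 = \frac{65536}{8649} + 25454 = \frac{220217182}{8649}$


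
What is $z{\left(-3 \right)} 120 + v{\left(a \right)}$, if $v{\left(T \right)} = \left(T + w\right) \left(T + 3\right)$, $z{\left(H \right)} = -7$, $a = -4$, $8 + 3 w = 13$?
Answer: $- \frac{2513}{3} \approx -837.67$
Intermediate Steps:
$w = \frac{5}{3}$ ($w = - \frac{8}{3} + \frac{1}{3} \cdot 13 = - \frac{8}{3} + \frac{13}{3} = \frac{5}{3} \approx 1.6667$)
$v{\left(T \right)} = \left(3 + T\right) \left(\frac{5}{3} + T\right)$ ($v{\left(T \right)} = \left(T + \frac{5}{3}\right) \left(T + 3\right) = \left(\frac{5}{3} + T\right) \left(3 + T\right) = \left(3 + T\right) \left(\frac{5}{3} + T\right)$)
$z{\left(-3 \right)} 120 + v{\left(a \right)} = \left(-7\right) 120 + \left(5 + \left(-4\right)^{2} + \frac{14}{3} \left(-4\right)\right) = -840 + \left(5 + 16 - \frac{56}{3}\right) = -840 + \frac{7}{3} = - \frac{2513}{3}$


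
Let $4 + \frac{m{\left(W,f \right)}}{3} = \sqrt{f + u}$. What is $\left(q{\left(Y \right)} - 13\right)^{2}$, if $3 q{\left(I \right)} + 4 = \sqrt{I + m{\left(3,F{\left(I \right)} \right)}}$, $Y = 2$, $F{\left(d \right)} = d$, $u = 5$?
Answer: $\frac{\left(43 - \sqrt{-10 + 3 \sqrt{7}}\right)^{2}}{9} \approx 205.22 - 13.724 i$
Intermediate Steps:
$m{\left(W,f \right)} = -12 + 3 \sqrt{5 + f}$ ($m{\left(W,f \right)} = -12 + 3 \sqrt{f + 5} = -12 + 3 \sqrt{5 + f}$)
$q{\left(I \right)} = - \frac{4}{3} + \frac{\sqrt{-12 + I + 3 \sqrt{5 + I}}}{3}$ ($q{\left(I \right)} = - \frac{4}{3} + \frac{\sqrt{I + \left(-12 + 3 \sqrt{5 + I}\right)}}{3} = - \frac{4}{3} + \frac{\sqrt{-12 + I + 3 \sqrt{5 + I}}}{3}$)
$\left(q{\left(Y \right)} - 13\right)^{2} = \left(\left(- \frac{4}{3} + \frac{\sqrt{-12 + 2 + 3 \sqrt{5 + 2}}}{3}\right) - 13\right)^{2} = \left(\left(- \frac{4}{3} + \frac{\sqrt{-12 + 2 + 3 \sqrt{7}}}{3}\right) + \left(-16 + 3\right)\right)^{2} = \left(\left(- \frac{4}{3} + \frac{\sqrt{-10 + 3 \sqrt{7}}}{3}\right) - 13\right)^{2} = \left(- \frac{43}{3} + \frac{\sqrt{-10 + 3 \sqrt{7}}}{3}\right)^{2}$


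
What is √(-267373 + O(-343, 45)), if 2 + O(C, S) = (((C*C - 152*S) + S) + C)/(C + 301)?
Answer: I*√52921218/14 ≈ 519.62*I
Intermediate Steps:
O(C, S) = -2 + (C + C² - 151*S)/(301 + C) (O(C, S) = -2 + (((C*C - 152*S) + S) + C)/(C + 301) = -2 + (((C² - 152*S) + S) + C)/(301 + C) = -2 + ((C² - 151*S) + C)/(301 + C) = -2 + (C + C² - 151*S)/(301 + C))
√(-267373 + O(-343, 45)) = √(-267373 + (-602 + (-343)² - 1*(-343) - 151*45)/(301 - 343)) = √(-267373 + (-602 + 117649 + 343 - 6795)/(-42)) = √(-267373 - 1/42*110595) = √(-267373 - 36865/14) = √(-3780087/14) = I*√52921218/14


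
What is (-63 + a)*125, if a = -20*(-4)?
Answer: 2125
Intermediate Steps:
a = 80
(-63 + a)*125 = (-63 + 80)*125 = 17*125 = 2125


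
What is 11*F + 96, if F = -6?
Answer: 30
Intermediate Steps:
11*F + 96 = 11*(-6) + 96 = -66 + 96 = 30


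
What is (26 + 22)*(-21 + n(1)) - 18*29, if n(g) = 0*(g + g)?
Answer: -1530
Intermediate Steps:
n(g) = 0 (n(g) = 0*(2*g) = 0)
(26 + 22)*(-21 + n(1)) - 18*29 = (26 + 22)*(-21 + 0) - 18*29 = 48*(-21) - 522 = -1008 - 522 = -1530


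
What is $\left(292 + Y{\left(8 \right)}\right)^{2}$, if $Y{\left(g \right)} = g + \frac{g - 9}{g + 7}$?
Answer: $\frac{20241001}{225} \approx 89960.0$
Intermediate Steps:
$Y{\left(g \right)} = g + \frac{-9 + g}{7 + g}$
$\left(292 + Y{\left(8 \right)}\right)^{2} = \left(292 + \frac{-9 + 8^{2} + 8 \cdot 8}{7 + 8}\right)^{2} = \left(292 + \frac{-9 + 64 + 64}{15}\right)^{2} = \left(292 + \frac{1}{15} \cdot 119\right)^{2} = \left(292 + \frac{119}{15}\right)^{2} = \left(\frac{4499}{15}\right)^{2} = \frac{20241001}{225}$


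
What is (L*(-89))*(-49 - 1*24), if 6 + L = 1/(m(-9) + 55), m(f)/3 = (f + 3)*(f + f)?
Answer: -14767681/379 ≈ -38965.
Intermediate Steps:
m(f) = 6*f*(3 + f) (m(f) = 3*((f + 3)*(f + f)) = 3*((3 + f)*(2*f)) = 3*(2*f*(3 + f)) = 6*f*(3 + f))
L = -2273/379 (L = -6 + 1/(6*(-9)*(3 - 9) + 55) = -6 + 1/(6*(-9)*(-6) + 55) = -6 + 1/(324 + 55) = -6 + 1/379 = -2273/379 ≈ -5.9974)
(L*(-89))*(-49 - 1*24) = (-2273/379*(-89))*(-49 - 1*24) = 202297*(-49 - 24)/379 = (202297/379)*(-73) = -14767681/379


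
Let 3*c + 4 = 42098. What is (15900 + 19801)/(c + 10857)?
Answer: 107103/74665 ≈ 1.4344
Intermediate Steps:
c = 42094/3 (c = -4/3 + (⅓)*42098 = -4/3 + 42098/3 = 42094/3 ≈ 14031.)
(15900 + 19801)/(c + 10857) = (15900 + 19801)/(42094/3 + 10857) = 35701/(74665/3) = 35701*(3/74665) = 107103/74665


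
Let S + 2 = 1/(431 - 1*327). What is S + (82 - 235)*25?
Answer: -398007/104 ≈ -3827.0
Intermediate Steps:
S = -207/104 (S = -2 + 1/(431 - 1*327) = -2 + 1/(431 - 327) = -2 + 1/104 = -207/104 ≈ -1.9904)
S + (82 - 235)*25 = -207/104 + (82 - 235)*25 = -207/104 - 153*25 = -207/104 - 3825 = -398007/104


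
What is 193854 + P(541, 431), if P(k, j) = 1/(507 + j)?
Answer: 181835053/938 ≈ 1.9385e+5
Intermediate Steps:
193854 + P(541, 431) = 193854 + 1/(507 + 431) = 193854 + 1/938 = 181835053/938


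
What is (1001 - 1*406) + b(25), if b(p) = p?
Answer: 620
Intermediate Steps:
(1001 - 1*406) + b(25) = (1001 - 1*406) + 25 = (1001 - 406) + 25 = 595 + 25 = 620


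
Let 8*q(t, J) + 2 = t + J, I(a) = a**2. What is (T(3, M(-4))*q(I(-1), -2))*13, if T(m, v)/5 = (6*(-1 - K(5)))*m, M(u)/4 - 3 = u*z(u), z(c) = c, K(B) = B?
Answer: 5265/2 ≈ 2632.5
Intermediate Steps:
M(u) = 12 + 4*u**2 (M(u) = 12 + 4*(u*u) = 12 + 4*u**2)
T(m, v) = -180*m (T(m, v) = 5*((6*(-1 - 1*5))*m) = 5*((6*(-1 - 5))*m) = 5*((6*(-6))*m) = 5*(-36*m) = -180*m)
q(t, J) = -1/4 + J/8 + t/8 (q(t, J) = -1/4 + (t + J)/8 = -1/4 + (J + t)/8 = -1/4 + (J/8 + t/8) = -1/4 + J/8 + t/8)
(T(3, M(-4))*q(I(-1), -2))*13 = ((-180*3)*(-1/4 + (1/8)*(-2) + (1/8)*(-1)**2))*13 = -540*(-1/4 - 1/4 + (1/8)*1)*13 = -540*(-1/4 - 1/4 + 1/8)*13 = -540*(-3/8)*13 = (405/2)*13 = 5265/2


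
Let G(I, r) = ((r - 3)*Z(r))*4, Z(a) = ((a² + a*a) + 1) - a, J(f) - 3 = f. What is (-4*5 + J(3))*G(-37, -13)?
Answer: 315392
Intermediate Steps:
J(f) = 3 + f
Z(a) = 1 - a + 2*a² (Z(a) = ((a² + a²) + 1) - a = (2*a² + 1) - a = (1 + 2*a²) - a = 1 - a + 2*a²)
G(I, r) = 4*(-3 + r)*(1 - r + 2*r²) (G(I, r) = ((r - 3)*(1 - r + 2*r²))*4 = ((-3 + r)*(1 - r + 2*r²))*4 = 4*(-3 + r)*(1 - r + 2*r²))
(-4*5 + J(3))*G(-37, -13) = (-4*5 + (3 + 3))*(4*(-3 - 13)*(1 - 1*(-13) + 2*(-13)²)) = (-20 + 6)*(4*(-16)*(1 + 13 + 2*169)) = -56*(-16)*(1 + 13 + 338) = -56*(-16)*352 = -14*(-22528) = 315392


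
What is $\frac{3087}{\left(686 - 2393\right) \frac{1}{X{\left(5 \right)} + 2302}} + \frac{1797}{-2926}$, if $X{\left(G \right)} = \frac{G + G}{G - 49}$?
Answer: $- \frac{3465662058}{832447} \approx -4163.2$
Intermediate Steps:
$X{\left(G \right)} = \frac{2 G}{-49 + G}$
$\frac{3087}{\left(686 - 2393\right) \frac{1}{X{\left(5 \right)} + 2302}} + \frac{1797}{-2926} = \frac{3087}{\left(686 - 2393\right) \frac{1}{2 \cdot 5 \frac{1}{-49 + 5} + 2302}} + \frac{1797}{-2926} = \frac{3087}{\left(-1707\right) \frac{1}{2 \cdot 5 \frac{1}{-44} + 2302}} + 1797 \left(- \frac{1}{2926}\right) = \frac{3087}{\left(-1707\right) \frac{1}{2 \cdot 5 \left(- \frac{1}{44}\right) + 2302}} - \frac{1797}{2926} = \frac{3087}{\left(-1707\right) \frac{1}{- \frac{5}{22} + 2302}} - \frac{1797}{2926} = \frac{3087}{\left(-1707\right) \frac{1}{\frac{50639}{22}}} - \frac{1797}{2926} = \frac{3087}{\left(-1707\right) \frac{22}{50639}} - \frac{1797}{2926} = \frac{3087}{- \frac{37554}{50639}} - \frac{1797}{2926} = 3087 \left(- \frac{50639}{37554}\right) - \frac{1797}{2926} = - \frac{52107531}{12518} - \frac{1797}{2926} = - \frac{3465662058}{832447}$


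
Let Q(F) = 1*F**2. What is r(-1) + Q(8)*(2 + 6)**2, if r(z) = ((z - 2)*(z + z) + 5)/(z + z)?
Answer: 8181/2 ≈ 4090.5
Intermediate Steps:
Q(F) = F**2
r(z) = (5 + 2*z*(-2 + z))/(2*z) (r(z) = ((-2 + z)*(2*z) + 5)/((2*z)) = (2*z*(-2 + z) + 5)*(1/(2*z)) = (5 + 2*z*(-2 + z))*(1/(2*z)) = (5 + 2*z*(-2 + z))/(2*z))
r(-1) + Q(8)*(2 + 6)**2 = (-2 - 1 + (5/2)/(-1)) + 8**2*(2 + 6)**2 = (-2 - 1 + (5/2)*(-1)) + 64*8**2 = (-2 - 1 - 5/2) + 64*64 = -11/2 + 4096 = 8181/2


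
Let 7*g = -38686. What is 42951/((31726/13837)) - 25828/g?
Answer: 396505657741/21161242 ≈ 18737.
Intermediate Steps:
g = -38686/7 (g = (⅐)*(-38686) = -38686/7 ≈ -5526.6)
42951/((31726/13837)) - 25828/g = 42951/((31726/13837)) - 25828/(-38686/7) = 42951/((31726*(1/13837))) - 25828*(-7/38686) = 42951/(31726/13837) + 90398/19343 = 42951*(13837/31726) + 90398/19343 = 594312987/31726 + 90398/19343 = 396505657741/21161242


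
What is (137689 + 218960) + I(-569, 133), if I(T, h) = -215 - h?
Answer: 356301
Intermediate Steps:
(137689 + 218960) + I(-569, 133) = (137689 + 218960) + (-215 - 1*133) = 356649 + (-215 - 133) = 356649 - 348 = 356301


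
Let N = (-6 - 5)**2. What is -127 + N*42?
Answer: 4955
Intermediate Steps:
N = 121 (N = (-11)**2 = 121)
-127 + N*42 = -127 + 121*42 = -127 + 5082 = 4955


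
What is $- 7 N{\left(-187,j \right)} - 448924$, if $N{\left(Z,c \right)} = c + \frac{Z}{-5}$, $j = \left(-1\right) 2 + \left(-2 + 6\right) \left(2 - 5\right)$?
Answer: $- \frac{2245439}{5} \approx -4.4909 \cdot 10^{5}$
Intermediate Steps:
$j = -14$ ($j = -2 + 4 \left(-3\right) = -2 - 12 = -14$)
$N{\left(Z,c \right)} = c - \frac{Z}{5}$
$- 7 N{\left(-187,j \right)} - 448924 = - 7 \left(-14 - - \frac{187}{5}\right) - 448924 = - 7 \left(-14 + \frac{187}{5}\right) - 448924 = \left(-7\right) \frac{117}{5} - 448924 = - \frac{819}{5} - 448924 = - \frac{2245439}{5}$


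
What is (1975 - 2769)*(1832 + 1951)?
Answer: -3003702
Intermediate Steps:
(1975 - 2769)*(1832 + 1951) = -794*3783 = -3003702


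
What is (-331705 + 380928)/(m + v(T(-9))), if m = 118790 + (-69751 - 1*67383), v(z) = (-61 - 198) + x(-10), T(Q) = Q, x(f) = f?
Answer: -49223/18613 ≈ -2.6446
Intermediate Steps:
v(z) = -269 (v(z) = (-61 - 198) - 10 = -259 - 10 = -269)
m = -18344 (m = 118790 + (-69751 - 67383) = 118790 - 137134 = -18344)
(-331705 + 380928)/(m + v(T(-9))) = (-331705 + 380928)/(-18344 - 269) = 49223/(-18613) = 49223*(-1/18613) = -49223/18613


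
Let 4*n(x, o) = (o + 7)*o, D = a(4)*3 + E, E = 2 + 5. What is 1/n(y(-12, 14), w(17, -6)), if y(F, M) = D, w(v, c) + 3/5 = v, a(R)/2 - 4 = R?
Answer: 50/4797 ≈ 0.010423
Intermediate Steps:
E = 7
a(R) = 8 + 2*R
w(v, c) = -⅗ + v
D = 55 (D = (8 + 2*4)*3 + 7 = (8 + 8)*3 + 7 = 16*3 + 7 = 48 + 7 = 55)
y(F, M) = 55
n(x, o) = o*(7 + o)/4 (n(x, o) = ((o + 7)*o)/4 = ((7 + o)*o)/4 = (o*(7 + o))/4 = o*(7 + o)/4)
1/n(y(-12, 14), w(17, -6)) = 1/((-⅗ + 17)*(7 + (-⅗ + 17))/4) = 1/((¼)*(82/5)*(7 + 82/5)) = 1/((¼)*(82/5)*(117/5)) = 1/(4797/50) = 50/4797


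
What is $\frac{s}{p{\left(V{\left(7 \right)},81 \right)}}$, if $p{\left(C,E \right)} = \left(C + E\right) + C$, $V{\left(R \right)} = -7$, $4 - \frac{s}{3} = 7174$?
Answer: $- \frac{21510}{67} \approx -321.04$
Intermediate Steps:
$s = -21510$ ($s = 12 - 21522 = -21510$)
$p{\left(C,E \right)} = E + 2 C$
$\frac{s}{p{\left(V{\left(7 \right)},81 \right)}} = - \frac{21510}{81 + 2 \left(-7\right)} = - \frac{21510}{81 - 14} = - \frac{21510}{67}$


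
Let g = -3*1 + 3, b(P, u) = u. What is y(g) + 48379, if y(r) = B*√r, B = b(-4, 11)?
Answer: 48379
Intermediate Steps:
g = 0 (g = -3 + 3 = 0)
B = 11
y(r) = 11*√r
y(g) + 48379 = 11*√0 + 48379 = 11*0 + 48379 = 0 + 48379 = 48379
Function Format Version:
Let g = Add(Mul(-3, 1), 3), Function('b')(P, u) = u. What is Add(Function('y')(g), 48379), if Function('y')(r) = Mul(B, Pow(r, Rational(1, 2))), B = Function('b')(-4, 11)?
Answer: 48379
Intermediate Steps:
g = 0 (g = Add(-3, 3) = 0)
B = 11
Function('y')(r) = Mul(11, Pow(r, Rational(1, 2)))
Add(Function('y')(g), 48379) = Add(Mul(11, Pow(0, Rational(1, 2))), 48379) = Add(Mul(11, 0), 48379) = Add(0, 48379) = 48379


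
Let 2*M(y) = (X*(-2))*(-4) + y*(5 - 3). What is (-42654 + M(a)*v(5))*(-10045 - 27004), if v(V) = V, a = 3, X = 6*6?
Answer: 1553057031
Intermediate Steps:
X = 36
M(y) = 144 + y (M(y) = ((36*(-2))*(-4) + y*(5 - 3))/2 = (-72*(-4) + y*2)/2 = (288 + 2*y)/2 = 144 + y)
(-42654 + M(a)*v(5))*(-10045 - 27004) = (-42654 + (144 + 3)*5)*(-10045 - 27004) = (-42654 + 147*5)*(-37049) = (-42654 + 735)*(-37049) = -41919*(-37049) = 1553057031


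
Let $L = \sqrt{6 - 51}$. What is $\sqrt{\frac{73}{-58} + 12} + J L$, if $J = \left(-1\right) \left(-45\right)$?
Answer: $\frac{\sqrt{36134}}{58} + 135 i \sqrt{5} \approx 3.2774 + 301.87 i$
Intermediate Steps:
$L = 3 i \sqrt{5}$ ($L = \sqrt{-45} = 3 i \sqrt{5} \approx 6.7082 i$)
$J = 45$
$\sqrt{\frac{73}{-58} + 12} + J L = \sqrt{\frac{73}{-58} + 12} + 45 \cdot 3 i \sqrt{5} = \sqrt{73 \left(- \frac{1}{58}\right) + 12} + 135 i \sqrt{5} = \sqrt{- \frac{73}{58} + 12} + 135 i \sqrt{5} = \sqrt{\frac{623}{58}} + 135 i \sqrt{5} = \frac{\sqrt{36134}}{58} + 135 i \sqrt{5}$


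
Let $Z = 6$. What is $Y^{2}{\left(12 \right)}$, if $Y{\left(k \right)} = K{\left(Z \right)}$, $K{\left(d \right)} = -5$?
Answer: $25$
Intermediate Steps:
$Y{\left(k \right)} = -5$
$Y^{2}{\left(12 \right)} = \left(-5\right)^{2} = 25$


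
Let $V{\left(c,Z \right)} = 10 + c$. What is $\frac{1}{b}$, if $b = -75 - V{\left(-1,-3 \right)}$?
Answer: $- \frac{1}{84} \approx -0.011905$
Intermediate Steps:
$b = -84$ ($b = -75 - \left(10 - 1\right) = -75 - 9 = -84$)
$\frac{1}{b} = \frac{1}{-84} = - \frac{1}{84}$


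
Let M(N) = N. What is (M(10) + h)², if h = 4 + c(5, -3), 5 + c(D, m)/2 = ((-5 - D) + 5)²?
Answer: 2916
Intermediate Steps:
c(D, m) = -10 + 2*D² (c(D, m) = -10 + 2*((-5 - D) + 5)² = -10 + 2*(-D)² = -10 + 2*D²)
h = 44 (h = 4 + (-10 + 2*5²) = 4 + (-10 + 2*25) = 4 + (-10 + 50) = 4 + 40 = 44)
(M(10) + h)² = (10 + 44)² = 54² = 2916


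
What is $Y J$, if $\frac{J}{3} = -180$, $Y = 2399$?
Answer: $-1295460$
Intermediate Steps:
$J = -540$ ($J = 3 \left(-180\right) = -540$)
$Y J = 2399 \left(-540\right) = -1295460$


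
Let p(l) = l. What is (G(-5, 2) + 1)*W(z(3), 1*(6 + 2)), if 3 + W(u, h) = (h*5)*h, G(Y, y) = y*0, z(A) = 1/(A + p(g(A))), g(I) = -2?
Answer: 317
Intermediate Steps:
z(A) = 1/(-2 + A) (z(A) = 1/(A - 2) = 1/(-2 + A))
G(Y, y) = 0
W(u, h) = -3 + 5*h² (W(u, h) = -3 + (h*5)*h = -3 + (5*h)*h = -3 + 5*h²)
(G(-5, 2) + 1)*W(z(3), 1*(6 + 2)) = (0 + 1)*(-3 + 5*(1*(6 + 2))²) = 1*(-3 + 5*(1*8)²) = 1*(-3 + 5*8²) = 1*(-3 + 5*64) = 1*(-3 + 320) = 1*317 = 317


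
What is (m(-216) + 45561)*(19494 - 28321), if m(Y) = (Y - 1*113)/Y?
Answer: -86870964635/216 ≈ -4.0218e+8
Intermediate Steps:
m(Y) = (-113 + Y)/Y (m(Y) = (Y - 113)/Y = (-113 + Y)/Y)
(m(-216) + 45561)*(19494 - 28321) = ((-113 - 216)/(-216) + 45561)*(19494 - 28321) = (-1/216*(-329) + 45561)*(-8827) = (329/216 + 45561)*(-8827) = (9841505/216)*(-8827) = -86870964635/216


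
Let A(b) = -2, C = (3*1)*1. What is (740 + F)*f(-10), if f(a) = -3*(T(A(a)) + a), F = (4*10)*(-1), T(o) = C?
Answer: 14700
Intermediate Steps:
C = 3 (C = 3*1 = 3)
T(o) = 3
F = -40 (F = 40*(-1) = -40)
f(a) = -9 - 3*a (f(a) = -3*(3 + a) = -9 - 3*a)
(740 + F)*f(-10) = (740 - 40)*(-9 - 3*(-10)) = 700*(-9 + 30) = 700*21 = 14700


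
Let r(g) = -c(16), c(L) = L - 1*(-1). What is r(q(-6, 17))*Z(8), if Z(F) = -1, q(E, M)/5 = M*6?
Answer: 17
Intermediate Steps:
c(L) = 1 + L (c(L) = L + 1 = 1 + L)
q(E, M) = 30*M (q(E, M) = 5*(M*6) = 5*(6*M) = 30*M)
r(g) = -17 (r(g) = -(1 + 16) = -1*17 = -17)
r(q(-6, 17))*Z(8) = -17*(-1) = 17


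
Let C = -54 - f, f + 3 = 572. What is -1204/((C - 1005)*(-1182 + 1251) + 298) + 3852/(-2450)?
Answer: -107151292/68620825 ≈ -1.5615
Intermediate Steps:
f = 569 (f = -3 + 572 = 569)
C = -623 (C = -54 - 1*569 = -54 - 569 = -623)
-1204/((C - 1005)*(-1182 + 1251) + 298) + 3852/(-2450) = -1204/((-623 - 1005)*(-1182 + 1251) + 298) + 3852/(-2450) = -1204/(-1628*69 + 298) + 3852*(-1/2450) = -1204/(-112332 + 298) - 1926/1225 = -1204/(-112034) - 1926/1225 = -1204*(-1/112034) - 1926/1225 = 602/56017 - 1926/1225 = -107151292/68620825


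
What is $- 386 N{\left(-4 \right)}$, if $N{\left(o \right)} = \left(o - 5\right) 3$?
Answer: $10422$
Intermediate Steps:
$N{\left(o \right)} = -15 + 3 o$ ($N{\left(o \right)} = \left(-5 + o\right) 3 = -15 + 3 o$)
$- 386 N{\left(-4 \right)} = - 386 \left(-15 + 3 \left(-4\right)\right) = - 386 \left(-15 - 12\right) = \left(-386\right) \left(-27\right) = 10422$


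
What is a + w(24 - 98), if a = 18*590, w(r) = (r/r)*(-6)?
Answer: 10614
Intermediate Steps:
w(r) = -6 (w(r) = 1*(-6) = -6)
a = 10620
a + w(24 - 98) = 10620 - 6 = 10614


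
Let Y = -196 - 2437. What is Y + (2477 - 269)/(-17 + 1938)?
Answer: -5055785/1921 ≈ -2631.9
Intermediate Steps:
Y = -2633
Y + (2477 - 269)/(-17 + 1938) = -2633 + (2477 - 269)/(-17 + 1938) = -2633 + 2208/1921 = -5055785/1921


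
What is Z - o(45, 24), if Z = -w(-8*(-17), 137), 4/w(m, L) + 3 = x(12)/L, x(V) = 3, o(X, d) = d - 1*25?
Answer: 239/102 ≈ 2.3431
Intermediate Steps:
o(X, d) = -25 + d (o(X, d) = d - 25 = -25 + d)
w(m, L) = 4/(-3 + 3/L)
Z = 137/102 (Z = -(-4)*137/(-3 + 3*137) = -(-4)*137/(-3 + 411) = -(-4)*137/408 = -1*(-137/102) = 137/102 ≈ 1.3431)
Z - o(45, 24) = 137/102 - (-25 + 24) = 137/102 - 1*(-1) = 137/102 + 1 = 239/102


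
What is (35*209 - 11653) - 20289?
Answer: -24627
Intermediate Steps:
(35*209 - 11653) - 20289 = (7315 - 11653) - 20289 = -4338 - 20289 = -24627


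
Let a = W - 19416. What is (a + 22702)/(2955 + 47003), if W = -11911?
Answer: -8625/49958 ≈ -0.17265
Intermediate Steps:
a = -31327 (a = -11911 - 19416 = -31327)
(a + 22702)/(2955 + 47003) = (-31327 + 22702)/(2955 + 47003) = -8625/49958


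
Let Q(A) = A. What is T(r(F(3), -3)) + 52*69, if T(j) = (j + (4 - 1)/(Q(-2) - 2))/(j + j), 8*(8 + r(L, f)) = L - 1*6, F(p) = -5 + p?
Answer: 86125/24 ≈ 3588.5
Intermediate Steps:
r(L, f) = -35/4 + L/8 (r(L, f) = -8 + (L - 1*6)/8 = -8 + (L - 6)/8 = -8 + (-6 + L)/8 = -8 + (-¾ + L/8) = -35/4 + L/8)
T(j) = (-¾ + j)/(2*j) (T(j) = (j + (4 - 1)/(-2 - 2))/(j + j) = (j + 3/(-4))/((2*j)) = (j + 3*(-¼))*(1/(2*j)) = (j - ¾)*(1/(2*j)) = (-¾ + j)*(1/(2*j)) = (-¾ + j)/(2*j))
T(r(F(3), -3)) + 52*69 = (-3 + 4*(-35/4 + (-5 + 3)/8))/(8*(-35/4 + (-5 + 3)/8)) + 52*69 = (-3 + 4*(-35/4 + (⅛)*(-2)))/(8*(-35/4 + (⅛)*(-2))) + 3588 = (-3 + 4*(-35/4 - ¼))/(8*(-35/4 - ¼)) + 3588 = (⅛)*(-3 + 4*(-9))/(-9) + 3588 = (⅛)*(-⅑)*(-3 - 36) + 3588 = (⅛)*(-⅑)*(-39) + 3588 = 13/24 + 3588 = 86125/24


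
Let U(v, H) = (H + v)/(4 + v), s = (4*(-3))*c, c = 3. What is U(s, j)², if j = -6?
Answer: 441/256 ≈ 1.7227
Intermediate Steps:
s = -36 (s = (4*(-3))*3 = -12*3 = -36)
U(v, H) = (H + v)/(4 + v)
U(s, j)² = ((-6 - 36)/(4 - 36))² = (-42/(-32))² = (-1/32*(-42))² = (21/16)² = 441/256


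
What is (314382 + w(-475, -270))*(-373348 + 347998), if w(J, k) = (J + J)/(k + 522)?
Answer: -167359250825/21 ≈ -7.9695e+9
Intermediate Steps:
w(J, k) = 2*J/(522 + k) (w(J, k) = (2*J)/(522 + k) = 2*J/(522 + k))
(314382 + w(-475, -270))*(-373348 + 347998) = (314382 + 2*(-475)/(522 - 270))*(-373348 + 347998) = (314382 + 2*(-475)/252)*(-25350) = (314382 + 2*(-475)*(1/252))*(-25350) = (314382 - 475/126)*(-25350) = (39611657/126)*(-25350) = -167359250825/21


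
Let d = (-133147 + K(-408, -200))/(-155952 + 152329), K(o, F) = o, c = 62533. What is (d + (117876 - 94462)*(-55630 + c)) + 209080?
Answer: 586331678961/3623 ≈ 1.6184e+8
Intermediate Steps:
d = 133555/3623 (d = (-133147 - 408)/(-155952 + 152329) = -133555/(-3623) = -133555*(-1/3623) = 133555/3623 ≈ 36.863)
(d + (117876 - 94462)*(-55630 + c)) + 209080 = (133555/3623 + (117876 - 94462)*(-55630 + 62533)) + 209080 = (133555/3623 + 23414*6903) + 209080 = (133555/3623 + 161626842) + 209080 = 585574182121/3623 + 209080 = 586331678961/3623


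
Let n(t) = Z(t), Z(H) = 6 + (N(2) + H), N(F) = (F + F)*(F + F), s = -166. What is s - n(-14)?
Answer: -174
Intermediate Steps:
N(F) = 4*F² (N(F) = (2*F)*(2*F) = 4*F²)
Z(H) = 22 + H (Z(H) = 6 + (4*2² + H) = 6 + (4*4 + H) = 6 + (16 + H) = 22 + H)
n(t) = 22 + t
s - n(-14) = -166 - (22 - 14) = -166 - 1*8 = -166 - 8 = -174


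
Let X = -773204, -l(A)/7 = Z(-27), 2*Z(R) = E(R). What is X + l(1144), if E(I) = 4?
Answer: -773218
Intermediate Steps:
Z(R) = 2 (Z(R) = (½)*4 = 2)
l(A) = -14 (l(A) = -7*2 = -14)
X + l(1144) = -773204 - 14 = -773218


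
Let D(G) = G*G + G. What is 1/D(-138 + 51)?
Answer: 1/7482 ≈ 0.00013365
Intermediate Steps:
D(G) = G + G**2 (D(G) = G**2 + G = G + G**2)
1/D(-138 + 51) = 1/((-138 + 51)*(1 + (-138 + 51))) = 1/(-87*(1 - 87)) = 1/(-87*(-86)) = 1/7482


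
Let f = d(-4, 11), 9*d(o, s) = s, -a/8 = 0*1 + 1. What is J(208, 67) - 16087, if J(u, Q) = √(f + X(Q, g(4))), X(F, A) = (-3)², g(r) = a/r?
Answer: -16087 + 2*√23/3 ≈ -16084.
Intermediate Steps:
a = -8 (a = -8*(0*1 + 1) = -8*(0 + 1) = -8*1 = -8)
d(o, s) = s/9
f = 11/9 (f = (⅑)*11 = 11/9 ≈ 1.2222)
g(r) = -8/r
X(F, A) = 9
J(u, Q) = 2*√23/3 (J(u, Q) = √(11/9 + 9) = √(92/9) = 2*√23/3)
J(208, 67) - 16087 = 2*√23/3 - 16087 = -16087 + 2*√23/3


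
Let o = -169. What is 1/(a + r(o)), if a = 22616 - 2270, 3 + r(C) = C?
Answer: 1/20174 ≈ 4.9569e-5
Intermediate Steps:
r(C) = -3 + C
a = 20346
1/(a + r(o)) = 1/(20346 + (-3 - 169)) = 1/(20346 - 172) = 1/20174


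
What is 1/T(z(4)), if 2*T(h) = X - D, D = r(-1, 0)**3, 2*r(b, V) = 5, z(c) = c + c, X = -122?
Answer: -16/1101 ≈ -0.014532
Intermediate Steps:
z(c) = 2*c
r(b, V) = 5/2 (r(b, V) = (1/2)*5 = 5/2)
D = 125/8 (D = (5/2)**3 = 125/8 ≈ 15.625)
T(h) = -1101/16 (T(h) = (-122 - 1*125/8)/2 = (-122 - 125/8)/2 = (1/2)*(-1101/8) = -1101/16)
1/T(z(4)) = 1/(-1101/16) = -16/1101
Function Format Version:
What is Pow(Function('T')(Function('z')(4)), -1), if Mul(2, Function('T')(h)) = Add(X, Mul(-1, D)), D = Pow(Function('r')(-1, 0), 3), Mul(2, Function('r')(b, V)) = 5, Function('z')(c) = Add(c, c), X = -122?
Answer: Rational(-16, 1101) ≈ -0.014532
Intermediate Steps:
Function('z')(c) = Mul(2, c)
Function('r')(b, V) = Rational(5, 2) (Function('r')(b, V) = Mul(Rational(1, 2), 5) = Rational(5, 2))
D = Rational(125, 8) (D = Pow(Rational(5, 2), 3) = Rational(125, 8) ≈ 15.625)
Function('T')(h) = Rational(-1101, 16) (Function('T')(h) = Mul(Rational(1, 2), Add(-122, Mul(-1, Rational(125, 8)))) = Mul(Rational(1, 2), Add(-122, Rational(-125, 8))) = Mul(Rational(1, 2), Rational(-1101, 8)) = Rational(-1101, 16))
Pow(Function('T')(Function('z')(4)), -1) = Pow(Rational(-1101, 16), -1) = Rational(-16, 1101)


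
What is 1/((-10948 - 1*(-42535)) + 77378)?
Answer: 1/108965 ≈ 9.1773e-6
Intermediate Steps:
1/((-10948 - 1*(-42535)) + 77378) = 1/((-10948 + 42535) + 77378) = 1/(31587 + 77378) = 1/108965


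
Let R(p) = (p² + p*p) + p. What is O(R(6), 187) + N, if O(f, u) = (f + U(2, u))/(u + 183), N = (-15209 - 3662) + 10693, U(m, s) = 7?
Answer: -605155/74 ≈ -8177.8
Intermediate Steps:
R(p) = p + 2*p² (R(p) = (p² + p²) + p = 2*p² + p = p + 2*p²)
N = -8178 (N = -18871 + 10693 = -8178)
O(f, u) = (7 + f)/(183 + u) (O(f, u) = (f + 7)/(u + 183) = (7 + f)/(183 + u))
O(R(6), 187) + N = (7 + 6*(1 + 2*6))/(183 + 187) - 8178 = (7 + 6*(1 + 12))/370 - 8178 = (7 + 6*13)/370 - 8178 = (7 + 78)/370 - 8178 = (1/370)*85 - 8178 = 17/74 - 8178 = -605155/74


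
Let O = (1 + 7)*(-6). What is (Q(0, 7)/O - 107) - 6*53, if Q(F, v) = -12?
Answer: -1699/4 ≈ -424.75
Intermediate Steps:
O = -48 (O = 8*(-6) = -48)
(Q(0, 7)/O - 107) - 6*53 = (-12/(-48) - 107) - 6*53 = (-12*(-1/48) - 107) - 318 = (1/4 - 107) - 318 = -427/4 - 318 = -1699/4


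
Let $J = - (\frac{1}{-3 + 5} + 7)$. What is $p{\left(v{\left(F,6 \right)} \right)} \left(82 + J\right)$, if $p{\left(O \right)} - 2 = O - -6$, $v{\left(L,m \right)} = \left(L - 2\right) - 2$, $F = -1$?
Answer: $\frac{447}{2} \approx 223.5$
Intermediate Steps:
$v{\left(L,m \right)} = -4 + L$ ($v{\left(L,m \right)} = \left(-2 + L\right) - 2 = -4 + L$)
$p{\left(O \right)} = 8 + O$ ($p{\left(O \right)} = 2 + \left(O - -6\right) = 2 + \left(O + 6\right) = 2 + \left(6 + O\right) = 8 + O$)
$J = - \frac{15}{2}$ ($J = - (\frac{1}{2} + 7) = \left(-1\right) \frac{15}{2} = - \frac{15}{2} \approx -7.5$)
$p{\left(v{\left(F,6 \right)} \right)} \left(82 + J\right) = \left(8 - 5\right) \left(82 - \frac{15}{2}\right) = \left(8 - 5\right) \frac{149}{2} = 3 \cdot \frac{149}{2} = \frac{447}{2}$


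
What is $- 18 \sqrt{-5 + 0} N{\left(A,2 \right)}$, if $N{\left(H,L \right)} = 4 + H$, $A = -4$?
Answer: $0$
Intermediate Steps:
$- 18 \sqrt{-5 + 0} N{\left(A,2 \right)} = - 18 \sqrt{-5 + 0} \left(4 - 4\right) = - 18 \sqrt{-5} \cdot 0 = - 18 i \sqrt{5} \cdot 0 = 0$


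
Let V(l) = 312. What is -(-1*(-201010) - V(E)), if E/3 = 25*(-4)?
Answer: -200698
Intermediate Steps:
E = -300 (E = 3*(25*(-4)) = 3*(-100) = -300)
-(-1*(-201010) - V(E)) = -(-1*(-201010) - 1*312) = -(201010 - 312) = -1*200698 = -200698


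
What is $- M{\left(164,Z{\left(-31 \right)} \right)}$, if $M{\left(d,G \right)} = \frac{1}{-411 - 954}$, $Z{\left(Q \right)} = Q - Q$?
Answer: $\frac{1}{1365} \approx 0.0007326$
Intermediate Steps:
$Z{\left(Q \right)} = 0$
$M{\left(d,G \right)} = - \frac{1}{1365}$ ($M{\left(d,G \right)} = \frac{1}{-1365} = - \frac{1}{1365}$)
$- M{\left(164,Z{\left(-31 \right)} \right)} = \left(-1\right) \left(- \frac{1}{1365}\right) = \frac{1}{1365}$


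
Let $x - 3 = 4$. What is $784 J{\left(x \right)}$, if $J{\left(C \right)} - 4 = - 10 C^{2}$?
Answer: $-381024$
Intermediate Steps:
$x = 7$ ($x = 3 + 4 = 7$)
$J{\left(C \right)} = 4 - 10 C^{2}$
$784 J{\left(x \right)} = 784 \left(4 - 10 \cdot 7^{2}\right) = 784 \left(4 - 490\right) = 784 \left(-486\right) = -381024$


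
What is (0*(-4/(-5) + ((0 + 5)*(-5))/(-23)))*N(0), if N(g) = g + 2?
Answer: 0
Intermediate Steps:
N(g) = 2 + g
(0*(-4/(-5) + ((0 + 5)*(-5))/(-23)))*N(0) = (0*(-4/(-5) + ((0 + 5)*(-5))/(-23)))*(2 + 0) = (0*(-4*(-1/5) + (5*(-5))*(-1/23)))*2 = (0*(4/5 - 25*(-1/23)))*2 = (0*(4/5 + 25/23))*2 = (0*(217/115))*2 = 0*2 = 0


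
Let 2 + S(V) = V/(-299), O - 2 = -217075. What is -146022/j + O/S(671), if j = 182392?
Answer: 5918967952133/115727724 ≈ 51146.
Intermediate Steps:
O = -217073 (O = 2 - 217075 = -217073)
S(V) = -2 - V/299 (S(V) = -2 + V/(-299) = -2 + V*(-1/299) = -2 - V/299)
-146022/j + O/S(671) = -146022/182392 - 217073/(-2 - 1/299*671) = -146022*1/182392 - 217073/(-2 - 671/299) = -73011/91196 - 217073/(-1269/299) = -73011/91196 - 217073*(-299/1269) = -73011/91196 + 64904827/1269 = 5918967952133/115727724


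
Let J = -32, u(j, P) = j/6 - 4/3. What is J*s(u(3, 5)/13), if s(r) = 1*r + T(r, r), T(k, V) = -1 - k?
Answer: 32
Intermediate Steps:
u(j, P) = -4/3 + j/6 (u(j, P) = j*(1/6) - 4*1/3 = j/6 - 4/3 = -4/3 + j/6)
s(r) = -1 (s(r) = 1*r + (-1 - r) = r + (-1 - r) = -1)
J*s(u(3, 5)/13) = -32*(-1) = 32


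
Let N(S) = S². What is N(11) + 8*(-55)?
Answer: -319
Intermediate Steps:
N(11) + 8*(-55) = 11² + 8*(-55) = 121 - 440 = -319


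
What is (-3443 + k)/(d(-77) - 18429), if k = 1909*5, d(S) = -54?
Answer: -2034/6161 ≈ -0.33014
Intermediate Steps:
k = 9545
(-3443 + k)/(d(-77) - 18429) = (-3443 + 9545)/(-54 - 18429) = 6102/(-18483) = 6102*(-1/18483) = -2034/6161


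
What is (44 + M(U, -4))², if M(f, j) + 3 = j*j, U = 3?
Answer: 3249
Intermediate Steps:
M(f, j) = -3 + j² (M(f, j) = -3 + j*j = -3 + j²)
(44 + M(U, -4))² = (44 + (-3 + (-4)²))² = (44 + (-3 + 16))² = (44 + 13)² = 57² = 3249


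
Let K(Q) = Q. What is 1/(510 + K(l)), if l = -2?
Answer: 1/508 ≈ 0.0019685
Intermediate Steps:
1/(510 + K(l)) = 1/(510 - 2) = 1/508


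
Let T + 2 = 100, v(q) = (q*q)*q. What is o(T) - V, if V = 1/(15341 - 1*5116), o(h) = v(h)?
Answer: 9623688199/10225 ≈ 9.4119e+5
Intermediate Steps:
v(q) = q³ (v(q) = q²*q = q³)
T = 98 (T = -2 + 100 = 98)
o(h) = h³
V = 1/10225 (V = 1/(15341 - 5116) = 1/10225 ≈ 9.7799e-5)
o(T) - V = 98³ - 1*1/10225 = 941192 - 1/10225 = 9623688199/10225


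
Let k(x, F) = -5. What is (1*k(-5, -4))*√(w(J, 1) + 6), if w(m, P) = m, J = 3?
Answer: -15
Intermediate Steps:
(1*k(-5, -4))*√(w(J, 1) + 6) = (1*(-5))*√(3 + 6) = -5*√9 = -5*3 = -15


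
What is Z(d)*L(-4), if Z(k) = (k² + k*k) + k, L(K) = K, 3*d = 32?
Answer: -8576/9 ≈ -952.89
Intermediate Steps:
d = 32/3 (d = (⅓)*32 = 32/3 ≈ 10.667)
Z(k) = k + 2*k² (Z(k) = (k² + k²) + k = 2*k² + k = k + 2*k²)
Z(d)*L(-4) = (32*(1 + 2*(32/3))/3)*(-4) = (32*(1 + 64/3)/3)*(-4) = ((32/3)*(67/3))*(-4) = (2144/9)*(-4) = -8576/9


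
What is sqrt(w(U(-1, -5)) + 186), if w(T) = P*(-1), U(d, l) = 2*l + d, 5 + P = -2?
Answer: sqrt(193) ≈ 13.892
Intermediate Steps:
P = -7 (P = -5 - 2 = -7)
U(d, l) = d + 2*l
w(T) = 7 (w(T) = -7*(-1) = 7)
sqrt(w(U(-1, -5)) + 186) = sqrt(7 + 186) = sqrt(193)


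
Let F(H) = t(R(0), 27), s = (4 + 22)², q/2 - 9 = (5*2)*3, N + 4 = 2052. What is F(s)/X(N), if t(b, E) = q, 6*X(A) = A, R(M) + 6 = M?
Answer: 117/512 ≈ 0.22852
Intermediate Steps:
N = 2048 (N = -4 + 2052 = 2048)
R(M) = -6 + M
X(A) = A/6
q = 78 (q = 18 + 2*((5*2)*3) = 18 + 2*(10*3) = 18 + 2*30 = 18 + 60 = 78)
t(b, E) = 78
s = 676 (s = 26² = 676)
F(H) = 78
F(s)/X(N) = 78/(((⅙)*2048)) = 78/(1024/3) = 78*(3/1024) = 117/512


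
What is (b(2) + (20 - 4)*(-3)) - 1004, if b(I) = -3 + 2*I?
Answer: -1051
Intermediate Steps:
(b(2) + (20 - 4)*(-3)) - 1004 = ((-3 + 2*2) + (20 - 4)*(-3)) - 1004 = ((-3 + 4) + 16*(-3)) - 1004 = (1 - 48) - 1004 = -47 - 1004 = -1051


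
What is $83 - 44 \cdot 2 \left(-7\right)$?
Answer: $699$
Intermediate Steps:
$83 - 44 \cdot 2 \left(-7\right) = 83 - -616 = 83 + 616 = 699$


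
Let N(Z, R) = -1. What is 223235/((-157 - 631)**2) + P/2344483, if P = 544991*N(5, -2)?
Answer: 184961771001/1455792651952 ≈ 0.12705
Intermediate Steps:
P = -544991 (P = 544991*(-1) = -544991)
223235/((-157 - 631)**2) + P/2344483 = 223235/((-157 - 631)**2) - 544991/2344483 = 223235/((-788)**2) - 544991*1/2344483 = 223235/620944 - 544991/2344483 = 184961771001/1455792651952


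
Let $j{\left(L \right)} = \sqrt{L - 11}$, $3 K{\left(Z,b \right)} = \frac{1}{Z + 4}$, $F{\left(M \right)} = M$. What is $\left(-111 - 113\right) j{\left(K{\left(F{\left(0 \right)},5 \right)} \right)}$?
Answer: $- \frac{112 i \sqrt{393}}{3} \approx - 740.1 i$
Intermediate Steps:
$K{\left(Z,b \right)} = \frac{1}{3 \left(4 + Z\right)}$ ($K{\left(Z,b \right)} = \frac{1}{3 \left(Z + 4\right)} = \frac{1}{3 \left(4 + Z\right)}$)
$j{\left(L \right)} = \sqrt{-11 + L}$
$\left(-111 - 113\right) j{\left(K{\left(F{\left(0 \right)},5 \right)} \right)} = \left(-111 - 113\right) \sqrt{-11 + \frac{1}{3 \left(4 + 0\right)}} = \left(-111 - 113\right) \sqrt{-11 + \frac{1}{3 \cdot 4}} = - 224 \sqrt{-11 + \frac{1}{3} \cdot \frac{1}{4}} = - 224 \sqrt{-11 + \frac{1}{12}} = - 224 \sqrt{- \frac{131}{12}} = - 224 \frac{i \sqrt{393}}{6} = - \frac{112 i \sqrt{393}}{3}$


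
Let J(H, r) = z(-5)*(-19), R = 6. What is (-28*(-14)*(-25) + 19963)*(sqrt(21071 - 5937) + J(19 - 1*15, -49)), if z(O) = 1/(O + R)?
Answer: -193097 + 10163*sqrt(15134) ≈ 1.0572e+6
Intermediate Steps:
z(O) = 1/(6 + O) (z(O) = 1/(O + 6) = 1/(6 + O))
J(H, r) = -19 (J(H, r) = -19/(6 - 5) = -19/1 = 1*(-19) = -19)
(-28*(-14)*(-25) + 19963)*(sqrt(21071 - 5937) + J(19 - 1*15, -49)) = (-28*(-14)*(-25) + 19963)*(sqrt(21071 - 5937) - 19) = (392*(-25) + 19963)*(sqrt(15134) - 19) = (-9800 + 19963)*(-19 + sqrt(15134)) = 10163*(-19 + sqrt(15134)) = -193097 + 10163*sqrt(15134)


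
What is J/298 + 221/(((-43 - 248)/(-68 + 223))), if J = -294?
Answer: -5146772/43359 ≈ -118.70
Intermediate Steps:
J/298 + 221/(((-43 - 248)/(-68 + 223))) = -294/298 + 221/(((-43 - 248)/(-68 + 223))) = -294*1/298 + 221/((-291/155)) = -147/149 + 221/((-291*1/155)) = -147/149 + 221/(-291/155) = -147/149 + 221*(-155/291) = -147/149 - 34255/291 = -5146772/43359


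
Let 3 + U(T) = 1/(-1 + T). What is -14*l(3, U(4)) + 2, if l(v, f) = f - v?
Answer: 244/3 ≈ 81.333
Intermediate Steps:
U(T) = -3 + 1/(-1 + T)
-14*l(3, U(4)) + 2 = -14*((4 - 3*4)/(-1 + 4) - 1*3) + 2 = -14*((4 - 12)/3 - 3) + 2 = -14*((1/3)*(-8) - 3) + 2 = -14*(-8/3 - 3) + 2 = -14*(-17/3) + 2 = 238/3 + 2 = 244/3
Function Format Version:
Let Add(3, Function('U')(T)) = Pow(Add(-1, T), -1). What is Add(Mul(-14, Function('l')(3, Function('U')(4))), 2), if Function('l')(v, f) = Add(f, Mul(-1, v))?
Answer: Rational(244, 3) ≈ 81.333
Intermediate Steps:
Function('U')(T) = Add(-3, Pow(Add(-1, T), -1))
Add(Mul(-14, Function('l')(3, Function('U')(4))), 2) = Add(Mul(-14, Add(Mul(Pow(Add(-1, 4), -1), Add(4, Mul(-3, 4))), Mul(-1, 3))), 2) = Add(Mul(-14, Add(Mul(Pow(3, -1), Add(4, -12)), -3)), 2) = Add(Mul(-14, Add(Mul(Rational(1, 3), -8), -3)), 2) = Add(Mul(-14, Add(Rational(-8, 3), -3)), 2) = Add(Mul(-14, Rational(-17, 3)), 2) = Add(Rational(238, 3), 2) = Rational(244, 3)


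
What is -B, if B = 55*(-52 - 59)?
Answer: 6105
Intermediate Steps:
B = -6105 (B = 55*(-111) = -6105)
-B = -1*(-6105) = 6105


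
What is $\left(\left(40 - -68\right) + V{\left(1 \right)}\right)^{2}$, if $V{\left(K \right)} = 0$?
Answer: $11664$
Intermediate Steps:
$\left(\left(40 - -68\right) + V{\left(1 \right)}\right)^{2} = \left(\left(40 - -68\right) + 0\right)^{2} = \left(\left(40 + 68\right) + 0\right)^{2} = \left(108 + 0\right)^{2} = 108^{2} = 11664$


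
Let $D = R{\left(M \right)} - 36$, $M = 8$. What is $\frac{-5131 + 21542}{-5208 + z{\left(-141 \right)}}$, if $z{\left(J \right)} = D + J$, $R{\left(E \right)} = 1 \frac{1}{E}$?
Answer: $- \frac{131288}{43079} \approx -3.0476$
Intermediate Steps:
$R{\left(E \right)} = \frac{1}{E}$
$D = - \frac{287}{8}$ ($D = \frac{1}{8} - 36 = - \frac{287}{8} \approx -35.875$)
$z{\left(J \right)} = - \frac{287}{8} + J$
$\frac{-5131 + 21542}{-5208 + z{\left(-141 \right)}} = \frac{-5131 + 21542}{-5208 - \frac{1415}{8}} = \frac{16411}{-5208 - \frac{1415}{8}} = \frac{16411}{- \frac{43079}{8}} = 16411 \left(- \frac{8}{43079}\right) = - \frac{131288}{43079}$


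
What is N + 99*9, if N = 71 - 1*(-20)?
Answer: 982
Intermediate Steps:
N = 91 (N = 71 + 20 = 91)
N + 99*9 = 91 + 99*9 = 91 + 891 = 982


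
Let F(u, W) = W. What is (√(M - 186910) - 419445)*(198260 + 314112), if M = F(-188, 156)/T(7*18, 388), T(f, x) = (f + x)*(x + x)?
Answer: -214911873540 + 256186*I*√464624645881009/24929 ≈ -2.1491e+11 + 2.2151e+8*I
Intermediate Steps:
T(f, x) = 2*x*(f + x) (T(f, x) = (f + x)*(2*x) = 2*x*(f + x))
M = 39/99716 (M = 156/((2*388*(7*18 + 388))) = 156/((2*388*(126 + 388))) = 156/((2*388*514)) = 156/398864 = 156*(1/398864) = 39/99716 ≈ 0.00039111)
(√(M - 186910) - 419445)*(198260 + 314112) = (√(39/99716 - 186910) - 419445)*(198260 + 314112) = (√(-18637917521/99716) - 419445)*512372 = (I*√464624645881009/49858 - 419445)*512372 = (-419445 + I*√464624645881009/49858)*512372 = -214911873540 + 256186*I*√464624645881009/24929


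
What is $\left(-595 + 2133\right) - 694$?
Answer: $844$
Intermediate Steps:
$\left(-595 + 2133\right) - 694 = 1538 - 694 = 844$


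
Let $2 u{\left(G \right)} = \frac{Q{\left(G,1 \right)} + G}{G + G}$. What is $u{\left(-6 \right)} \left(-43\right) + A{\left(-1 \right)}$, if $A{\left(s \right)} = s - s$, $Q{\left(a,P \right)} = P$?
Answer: $- \frac{215}{24} \approx -8.9583$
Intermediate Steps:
$u{\left(G \right)} = \frac{1 + G}{4 G}$ ($u{\left(G \right)} = \frac{\left(1 + G\right) \frac{1}{G + G}}{2} = \frac{\left(1 + G\right) \frac{1}{2 G}}{2} = \frac{\frac{1}{2} \frac{1}{G} \left(1 + G\right)}{2} = \frac{1 + G}{4 G}$)
$A{\left(s \right)} = 0$
$u{\left(-6 \right)} \left(-43\right) + A{\left(-1 \right)} = \frac{1 - 6}{4 \left(-6\right)} \left(-43\right) + 0 = \frac{1}{4} \left(- \frac{1}{6}\right) \left(-5\right) \left(-43\right) + 0 = \frac{5}{24} \left(-43\right) + 0 = - \frac{215}{24} + 0 = - \frac{215}{24}$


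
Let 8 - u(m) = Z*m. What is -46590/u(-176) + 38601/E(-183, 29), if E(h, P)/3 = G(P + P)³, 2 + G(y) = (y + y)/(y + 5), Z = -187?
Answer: -4410991419629/1371000 ≈ -3.2174e+6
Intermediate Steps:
u(m) = 8 + 187*m (u(m) = 8 - (-187)*m = 8 + 187*m)
G(y) = -2 + 2*y/(5 + y) (G(y) = -2 + (y + y)/(y + 5) = -2 + (2*y)/(5 + y) = -2 + 2*y/(5 + y))
E(h, P) = -3000/(5 + 2*P)³ (E(h, P) = 3*(-10/(5 + (P + P)))³ = 3*(-10/(5 + 2*P))³ = 3*(-1000/(5 + 2*P)³) = -3000/(5 + 2*P)³)
-46590/u(-176) + 38601/E(-183, 29) = -46590/(8 + 187*(-176)) + 38601/((-3000/(5 + 2*29)³)) = -46590/(8 - 32912) + 38601/((-3000/(5 + 58)³)) = -46590/(-32904) + 38601/((-3000/63³)) = -46590*(-1/32904) + 38601/((-3000*1/250047)) = 7765/5484 + 38601/(-1000/83349) = 7765/5484 + 38601*(-83349/1000) = 7765/5484 - 3217354749/1000 = -4410991419629/1371000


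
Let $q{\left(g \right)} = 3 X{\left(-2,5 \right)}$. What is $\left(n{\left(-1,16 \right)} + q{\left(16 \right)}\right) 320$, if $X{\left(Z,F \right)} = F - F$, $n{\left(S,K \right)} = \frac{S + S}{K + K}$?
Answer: $-20$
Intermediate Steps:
$n{\left(S,K \right)} = \frac{S}{K}$ ($n{\left(S,K \right)} = \frac{2 S}{2 K} = 2 S \frac{1}{2 K} = \frac{S}{K}$)
$X{\left(Z,F \right)} = 0$
$q{\left(g \right)} = 0$ ($q{\left(g \right)} = 3 \cdot 0 = 0$)
$\left(n{\left(-1,16 \right)} + q{\left(16 \right)}\right) 320 = \left(- \frac{1}{16} + 0\right) 320 = \left(- \frac{1}{16}\right) 320 = -20$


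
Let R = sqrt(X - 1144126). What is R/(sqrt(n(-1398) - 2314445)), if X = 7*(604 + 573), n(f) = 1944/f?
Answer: sqrt(142723043055441039)/539266009 ≈ 0.70056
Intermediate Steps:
X = 8239 (X = 7*1177 = 8239)
R = I*sqrt(1135887) (R = sqrt(8239 - 1144126) = sqrt(-1135887) = I*sqrt(1135887) ≈ 1065.8*I)
R/(sqrt(n(-1398) - 2314445)) = (I*sqrt(1135887))/(sqrt(1944/(-1398) - 2314445)) = (I*sqrt(1135887))/(sqrt(1944*(-1/1398) - 2314445)) = (I*sqrt(1135887))/(sqrt(-324/233 - 2314445)) = (I*sqrt(1135887))/(sqrt(-539266009/233)) = (I*sqrt(1135887))/((I*sqrt(125648980097)/233)) = (I*sqrt(1135887))*(-I*sqrt(125648980097)/539266009) = sqrt(142723043055441039)/539266009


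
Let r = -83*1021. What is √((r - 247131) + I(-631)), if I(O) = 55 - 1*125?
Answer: 2*I*√82986 ≈ 576.15*I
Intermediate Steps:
r = -84743
I(O) = -70 (I(O) = 55 - 125 = -70)
√((r - 247131) + I(-631)) = √((-84743 - 247131) - 70) = √(-331874 - 70) = √(-331944) = 2*I*√82986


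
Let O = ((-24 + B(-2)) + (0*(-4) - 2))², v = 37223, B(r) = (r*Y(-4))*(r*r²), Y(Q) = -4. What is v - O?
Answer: 29123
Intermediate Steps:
B(r) = -4*r⁴ (B(r) = (r*(-4))*(r*r²) = (-4*r)*r³ = -4*r⁴)
O = 8100 (O = ((-24 - 4*(-2)⁴) + (0*(-4) - 2))² = ((-24 - 4*16) + (0 - 2))² = ((-24 - 64) - 2)² = (-88 - 2)² = (-90)² = 8100)
v - O = 37223 - 1*8100 = 37223 - 8100 = 29123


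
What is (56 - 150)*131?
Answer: -12314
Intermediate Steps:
(56 - 150)*131 = -94*131 = -12314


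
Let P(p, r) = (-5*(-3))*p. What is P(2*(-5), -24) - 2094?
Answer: -2244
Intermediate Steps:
P(p, r) = 15*p
P(2*(-5), -24) - 2094 = 15*(2*(-5)) - 2094 = 15*(-10) - 2094 = -150 - 2094 = -2244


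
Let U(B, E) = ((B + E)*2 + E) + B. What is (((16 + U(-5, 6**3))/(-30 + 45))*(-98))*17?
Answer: -1081234/15 ≈ -72082.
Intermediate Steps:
U(B, E) = 3*B + 3*E (U(B, E) = ((2*B + 2*E) + E) + B = (2*B + 3*E) + B = 3*B + 3*E)
(((16 + U(-5, 6**3))/(-30 + 45))*(-98))*17 = (((16 + (3*(-5) + 3*6**3))/(-30 + 45))*(-98))*17 = (((16 + (-15 + 3*216))/15)*(-98))*17 = (((16 + (-15 + 648))*(1/15))*(-98))*17 = (((16 + 633)*(1/15))*(-98))*17 = ((649*(1/15))*(-98))*17 = ((649/15)*(-98))*17 = -63602/15*17 = -1081234/15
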